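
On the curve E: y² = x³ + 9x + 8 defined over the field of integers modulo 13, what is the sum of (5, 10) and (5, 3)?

The two points share x = 5 and their y-coordinates satisfy 10 + 3 ≡ 0 (mod 13), so they are inverses. Their sum is ∞.

O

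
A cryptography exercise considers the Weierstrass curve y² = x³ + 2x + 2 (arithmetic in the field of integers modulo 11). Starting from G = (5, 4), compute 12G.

(9, 10)

Repeated addition: build up to 12G.
2G: tangent at (5, 4): λ = (3·5² + 2)/(2·4) ≡ 0/8. 8⁻¹ ≡ 7 (mod 11) since 8·7 = 56 ≡ 1, so λ ≡ 0·7 ≡ 0.
  x = λ² - 5 - 5 = 0 - 10 ≡ 1; y = λ·(5 - 1) - 4 ≡ 7. → (1, 7)
3G: (1, 7) + (5, 4). λ = (4 - 7)/(5 - 1) ≡ 8/4 mod 11. 4⁻¹ ≡ 3 (mod 11), so λ ≡ 2.
  x = λ² - 1 - 5 = 4 - 6 ≡ 9; y = λ·(1 - 9) - 7 ≡ 10. → (9, 10)
4G: (9, 10) + (5, 4). λ = (4 - 10)/(5 - 9) ≡ 5/7 mod 11. 7⁻¹ ≡ 8 (mod 11) since 7·8 = 56 ≡ 1, so λ ≡ 7.
  x = λ² - 9 - 5 = 49 - 14 ≡ 2; y = λ·(9 - 2) - 10 ≡ 6. → (2, 6)
5G: (2, 6) + (5, 4). λ = (4 - 6)/(5 - 2) ≡ 9/3 mod 11. 3⁻¹ ≡ 4 (mod 11), so λ ≡ 3.
  x = λ² - 2 - 5 = 9 - 7 ≡ 2; y = λ·(2 - 2) - 6 ≡ 5. → (2, 5)
6G: (2, 5) + (5, 4). λ = (4 - 5)/(5 - 2) ≡ 10/3 mod 11. 3⁻¹ ≡ 4 (mod 11) since 3·4 = 12 ≡ 1, so λ ≡ 7.
  x = λ² - 2 - 5 = 49 - 7 ≡ 9; y = λ·(2 - 9) - 5 ≡ 1. → (9, 1)
7G: (9, 1) + (5, 4). λ = (4 - 1)/(5 - 9) ≡ 3/7 mod 11. 7⁻¹ ≡ 8 (mod 11), so λ ≡ 2.
  x = λ² - 9 - 5 = 4 - 14 ≡ 1; y = λ·(9 - 1) - 1 ≡ 4. → (1, 4)
8G: (1, 4) + (5, 4). λ = (4 - 4)/(5 - 1) ≡ 0/4 mod 11. 4⁻¹ ≡ 3 (mod 11), so λ ≡ 0.
  x = λ² - 1 - 5 = 0 - 6 ≡ 5; y = λ·(1 - 5) - 4 ≡ 7. → (5, 7)
9G: (5, 7) + (5, 4): same x and y₁ ≡ -y₂, so the sum is 𝒪.
10G: 𝒪 + (5, 4) = (5, 4) (identity).
11G: tangent at (5, 4): λ = (3·5² + 2)/(2·4) ≡ 0/8. 8⁻¹ ≡ 7 (mod 11), so λ ≡ 0·7 ≡ 0.
  x = λ² - 5 - 5 = 0 - 10 ≡ 1; y = λ·(5 - 1) - 4 ≡ 7. → (1, 7)
12G: (1, 7) + (5, 4). λ = (4 - 7)/(5 - 1) ≡ 8/4 mod 11. 4⁻¹ ≡ 3 (mod 11), so λ ≡ 2.
  x = λ² - 1 - 5 = 4 - 6 ≡ 9; y = λ·(1 - 9) - 7 ≡ 10. → (9, 10)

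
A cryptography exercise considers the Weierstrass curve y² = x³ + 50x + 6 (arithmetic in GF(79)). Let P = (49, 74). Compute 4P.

(13, 3)

Repeated addition: build up to 4P.
2P: tangent at (49, 74): λ = (3·49² + 50)/(2·74) ≡ 64/69. 69⁻¹ ≡ 71 (mod 79), so λ ≡ 64·71 ≡ 41.
  x = λ² - 49 - 49 = 1681 - 98 ≡ 3; y = λ·(49 - 3) - 74 ≡ 74. → (3, 74)
3P: (3, 74) + (49, 74). λ = (74 - 74)/(49 - 3) ≡ 0/46 mod 79. 46⁻¹ ≡ 67 (mod 79), so λ ≡ 0.
  x = λ² - 3 - 49 = 0 - 52 ≡ 27; y = λ·(3 - 27) - 74 ≡ 5. → (27, 5)
4P: (27, 5) + (49, 74). λ = (74 - 5)/(49 - 27) ≡ 69/22 mod 79. 22⁻¹ ≡ 18 (mod 79) since 22·18 = 396 ≡ 1, so λ ≡ 57.
  x = λ² - 27 - 49 = 3249 - 76 ≡ 13; y = λ·(27 - 13) - 5 ≡ 3. → (13, 3)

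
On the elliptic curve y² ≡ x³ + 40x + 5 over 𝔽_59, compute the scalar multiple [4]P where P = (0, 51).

Double-and-add on 4 = (100)₂. Start with P = (0, 51) for the leading 1-bit.
double: tangent at (0, 51): λ = (3·0² + 40)/(2·51) ≡ 40/43. 43⁻¹ ≡ 11 (mod 59) since 43·11 = 473 ≡ 1, so λ ≡ 40·11 ≡ 27.
  x = λ² - 0 - 0 = 729 - 0 ≡ 21; y = λ·(0 - 21) - 51 ≡ 31. → (21, 31)
double: tangent at (21, 31): λ = (3·21² + 40)/(2·31) ≡ 6/3. 3⁻¹ ≡ 20 (mod 59), so λ ≡ 6·20 ≡ 2.
  x = λ² - 21 - 21 = 4 - 42 ≡ 21; y = λ·(21 - 21) - 31 ≡ 28. → (21, 28)

(21, 28)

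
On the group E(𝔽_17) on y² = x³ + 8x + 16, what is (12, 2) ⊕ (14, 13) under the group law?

(0, 13)

(12, 2) + (14, 13). λ = (13 - 2)/(14 - 12) ≡ 11/2 mod 17. 2⁻¹ ≡ 9 (mod 17), so λ ≡ 14.
  x = λ² - 12 - 14 = 196 - 26 ≡ 0; y = λ·(12 - 0) - 2 ≡ 13. → (0, 13)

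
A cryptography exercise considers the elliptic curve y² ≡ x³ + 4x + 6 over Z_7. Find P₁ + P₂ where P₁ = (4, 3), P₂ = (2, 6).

(4, 3) + (2, 6). λ = (6 - 3)/(2 - 4) ≡ 3/5 mod 7. 5⁻¹ ≡ 3 (mod 7) since 5·3 = 15 ≡ 1, so λ ≡ 2.
  x = λ² - 4 - 2 = 4 - 6 ≡ 5; y = λ·(4 - 5) - 3 ≡ 2. → (5, 2)

(5, 2)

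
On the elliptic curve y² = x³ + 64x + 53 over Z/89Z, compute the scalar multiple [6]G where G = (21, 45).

Double-and-add on 6 = (110)₂. Start with G = (21, 45) for the leading 1-bit.
double: tangent at (21, 45): λ = (3·21² + 64)/(2·45) ≡ 52/1. 1⁻¹ ≡ 1 (mod 89), so λ ≡ 52·1 ≡ 52.
  x = λ² - 21 - 21 = 2704 - 42 ≡ 81; y = λ·(21 - 81) - 45 ≡ 39. → (81, 39)
add G: (81, 39) + (21, 45). λ = (45 - 39)/(21 - 81) ≡ 6/29 mod 89. 29⁻¹ ≡ 43 (mod 89), so λ ≡ 80.
  x = λ² - 81 - 21 = 6400 - 102 ≡ 68; y = λ·(81 - 68) - 39 ≡ 22. → (68, 22)
double: tangent at (68, 22): λ = (3·68² + 64)/(2·22) ≡ 52/44. 44⁻¹ ≡ 87 (mod 89), so λ ≡ 52·87 ≡ 74.
  x = λ² - 68 - 68 = 5476 - 136 ≡ 0; y = λ·(68 - 0) - 22 ≡ 26. → (0, 26)

(0, 26)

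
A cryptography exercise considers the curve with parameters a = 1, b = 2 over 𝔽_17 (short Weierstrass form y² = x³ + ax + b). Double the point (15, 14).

(12, 5)

tangent at (15, 14): λ = (3·15² + 1)/(2·14) ≡ 13/11. 11⁻¹ ≡ 14 (mod 17), so λ ≡ 13·14 ≡ 12.
  x = λ² - 15 - 15 = 144 - 30 ≡ 12; y = λ·(15 - 12) - 14 ≡ 5. → (12, 5)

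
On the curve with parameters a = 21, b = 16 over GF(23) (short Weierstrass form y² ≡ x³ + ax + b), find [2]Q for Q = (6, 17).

tangent at (6, 17): λ = (3·6² + 21)/(2·17) ≡ 14/11. 11⁻¹ ≡ 21 (mod 23) since 11·21 = 231 ≡ 1, so λ ≡ 14·21 ≡ 18.
  x = λ² - 6 - 6 = 324 - 12 ≡ 13; y = λ·(6 - 13) - 17 ≡ 18. → (13, 18)

(13, 18)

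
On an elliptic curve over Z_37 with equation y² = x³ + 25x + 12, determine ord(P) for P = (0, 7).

7

2P: tangent at (0, 7): λ = (3·0² + 25)/(2·7) ≡ 25/14. 14⁻¹ ≡ 8 (mod 37), so λ ≡ 25·8 ≡ 15.
  x = λ² - 0 - 0 = 225 - 0 ≡ 3; y = λ·(0 - 3) - 7 ≡ 22. → (3, 22)
3P: (3, 22) + (0, 7). λ = (7 - 22)/(0 - 3) ≡ 22/34 mod 37. 34⁻¹ ≡ 12 (mod 37) since 34·12 = 408 ≡ 1, so λ ≡ 5.
  x = λ² - 3 - 0 = 25 - 3 ≡ 22; y = λ·(3 - 22) - 22 ≡ 31. → (22, 31)
4P: (22, 31) + (0, 7). λ = (7 - 31)/(0 - 22) ≡ 13/15 mod 37. 15⁻¹ ≡ 5 (mod 37) since 15·5 = 75 ≡ 1, so λ ≡ 28.
  x = λ² - 22 - 0 = 784 - 22 ≡ 22; y = λ·(22 - 22) - 31 ≡ 6. → (22, 6)
5P: (22, 6) + (0, 7). λ = (7 - 6)/(0 - 22) ≡ 1/15 mod 37. 15⁻¹ ≡ 5 (mod 37) since 15·5 = 75 ≡ 1, so λ ≡ 5.
  x = λ² - 22 - 0 = 25 - 22 ≡ 3; y = λ·(22 - 3) - 6 ≡ 15. → (3, 15)
6P: (3, 15) + (0, 7). λ = (7 - 15)/(0 - 3) ≡ 29/34 mod 37. 34⁻¹ ≡ 12 (mod 37), so λ ≡ 15.
  x = λ² - 3 - 0 = 225 - 3 ≡ 0; y = λ·(3 - 0) - 15 ≡ 30. → (0, 30)
7P: (0, 30) + (0, 7): same x and y₁ ≡ -y₂, so the sum is 𝒪.
7P = 𝒪, so the order is 7.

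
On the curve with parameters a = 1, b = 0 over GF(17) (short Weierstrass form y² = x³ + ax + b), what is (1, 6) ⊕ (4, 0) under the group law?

(1, 6) + (4, 0). λ = (0 - 6)/(4 - 1) ≡ 11/3 mod 17. 3⁻¹ ≡ 6 (mod 17), so λ ≡ 15.
  x = λ² - 1 - 4 = 225 - 5 ≡ 16; y = λ·(1 - 16) - 6 ≡ 7. → (16, 7)

(16, 7)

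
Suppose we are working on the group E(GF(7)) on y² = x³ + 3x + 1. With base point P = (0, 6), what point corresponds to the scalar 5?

Double-and-add on 5 = (101)₂. Start with P = (0, 6) for the leading 1-bit.
double: tangent at (0, 6): λ = (3·0² + 3)/(2·6) ≡ 3/5. 5⁻¹ ≡ 3 (mod 7), so λ ≡ 3·3 ≡ 2.
  x = λ² - 0 - 0 = 4 - 0 ≡ 4; y = λ·(0 - 4) - 6 ≡ 0. → (4, 0)
double: (4, 0) + (4, 0): same x and y₁ ≡ -y₂, so the sum is O.
add P: O + (0, 6) = (0, 6) (identity).

(0, 6)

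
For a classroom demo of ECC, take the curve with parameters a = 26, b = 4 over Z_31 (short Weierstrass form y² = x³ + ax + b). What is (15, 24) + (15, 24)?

(3, 4)

tangent at (15, 24): λ = (3·15² + 26)/(2·24) ≡ 19/17. 17⁻¹ ≡ 11 (mod 31) since 17·11 = 187 ≡ 1, so λ ≡ 19·11 ≡ 23.
  x = λ² - 15 - 15 = 529 - 30 ≡ 3; y = λ·(15 - 3) - 24 ≡ 4. → (3, 4)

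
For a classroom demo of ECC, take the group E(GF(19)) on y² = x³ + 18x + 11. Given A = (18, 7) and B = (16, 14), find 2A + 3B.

(1, 7)

First 2A:
Repeated addition: build up to 2A.
2A: tangent at (18, 7): λ = (3·18² + 18)/(2·7) ≡ 2/14. 14⁻¹ ≡ 15 (mod 19) since 14·15 = 210 ≡ 1, so λ ≡ 2·15 ≡ 11.
  x = λ² - 18 - 18 = 121 - 36 ≡ 9; y = λ·(18 - 9) - 7 ≡ 16. → (9, 16)
2A = (9, 16).
Next 3B:
Repeated addition: build up to 3B.
2B: tangent at (16, 14): λ = (3·16² + 18)/(2·14) ≡ 7/9. 9⁻¹ ≡ 17 (mod 19) since 9·17 = 153 ≡ 1, so λ ≡ 7·17 ≡ 5.
  x = λ² - 16 - 16 = 25 - 32 ≡ 12; y = λ·(16 - 12) - 14 ≡ 6. → (12, 6)
3B: (12, 6) + (16, 14). λ = (14 - 6)/(16 - 12) ≡ 8/4 mod 19. 4⁻¹ ≡ 5 (mod 19), so λ ≡ 2.
  x = λ² - 12 - 16 = 4 - 28 ≡ 14; y = λ·(12 - 14) - 6 ≡ 9. → (14, 9)
3B = (14, 9).
Finally 2A + 3B:
(9, 16) + (14, 9). λ = (9 - 16)/(14 - 9) ≡ 12/5 mod 19. 5⁻¹ ≡ 4 (mod 19), so λ ≡ 10.
  x = λ² - 9 - 14 = 100 - 23 ≡ 1; y = λ·(9 - 1) - 16 ≡ 7. → (1, 7)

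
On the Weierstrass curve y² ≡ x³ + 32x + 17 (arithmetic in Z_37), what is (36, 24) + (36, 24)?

(32, 19)

tangent at (36, 24): λ = (3·36² + 32)/(2·24) ≡ 35/11. 11⁻¹ ≡ 27 (mod 37), so λ ≡ 35·27 ≡ 20.
  x = λ² - 36 - 36 = 400 - 72 ≡ 32; y = λ·(36 - 32) - 24 ≡ 19. → (32, 19)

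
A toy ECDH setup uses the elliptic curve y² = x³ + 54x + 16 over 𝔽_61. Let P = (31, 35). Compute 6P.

Repeated addition: build up to 6P.
2P: tangent at (31, 35): λ = (3·31² + 54)/(2·35) ≡ 9/9. 9⁻¹ ≡ 34 (mod 61) since 9·34 = 306 ≡ 1, so λ ≡ 9·34 ≡ 1.
  x = λ² - 31 - 31 = 1 - 62 ≡ 0; y = λ·(31 - 0) - 35 ≡ 57. → (0, 57)
3P: (0, 57) + (31, 35). λ = (35 - 57)/(31 - 0) ≡ 39/31 mod 61. 31⁻¹ ≡ 2 (mod 61), so λ ≡ 17.
  x = λ² - 0 - 31 = 289 - 31 ≡ 14; y = λ·(0 - 14) - 57 ≡ 10. → (14, 10)
4P: (14, 10) + (31, 35). λ = (35 - 10)/(31 - 14) ≡ 25/17 mod 61. 17⁻¹ ≡ 18 (mod 61), so λ ≡ 23.
  x = λ² - 14 - 31 = 529 - 45 ≡ 57; y = λ·(14 - 57) - 10 ≡ 38. → (57, 38)
5P: (57, 38) + (31, 35). λ = (35 - 38)/(31 - 57) ≡ 58/35 mod 61. 35⁻¹ ≡ 7 (mod 61), so λ ≡ 40.
  x = λ² - 57 - 31 = 1600 - 88 ≡ 48; y = λ·(57 - 48) - 38 ≡ 17. → (48, 17)
6P: (48, 17) + (31, 35). λ = (35 - 17)/(31 - 48) ≡ 18/44 mod 61. 44⁻¹ ≡ 43 (mod 61) since 44·43 = 1892 ≡ 1, so λ ≡ 42.
  x = λ² - 48 - 31 = 1764 - 79 ≡ 38; y = λ·(48 - 38) - 17 ≡ 37. → (38, 37)

(38, 37)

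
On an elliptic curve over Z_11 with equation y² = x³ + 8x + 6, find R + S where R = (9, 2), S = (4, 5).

(1, 2)

(9, 2) + (4, 5). λ = (5 - 2)/(4 - 9) ≡ 3/6 mod 11. 6⁻¹ ≡ 2 (mod 11), so λ ≡ 6.
  x = λ² - 9 - 4 = 36 - 13 ≡ 1; y = λ·(9 - 1) - 2 ≡ 2. → (1, 2)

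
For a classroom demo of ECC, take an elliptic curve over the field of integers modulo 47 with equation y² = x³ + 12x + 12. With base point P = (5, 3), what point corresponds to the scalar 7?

(5, 44)

Repeated addition: build up to 7P.
2P: tangent at (5, 3): λ = (3·5² + 12)/(2·3) ≡ 40/6. 6⁻¹ ≡ 8 (mod 47) since 6·8 = 48 ≡ 1, so λ ≡ 40·8 ≡ 38.
  x = λ² - 5 - 5 = 1444 - 10 ≡ 24; y = λ·(5 - 24) - 3 ≡ 27. → (24, 27)
3P: (24, 27) + (5, 3). λ = (3 - 27)/(5 - 24) ≡ 23/28 mod 47. 28⁻¹ ≡ 42 (mod 47) since 28·42 = 1176 ≡ 1, so λ ≡ 26.
  x = λ² - 24 - 5 = 676 - 29 ≡ 36; y = λ·(24 - 36) - 27 ≡ 37. → (36, 37)
4P: (36, 37) + (5, 3). λ = (3 - 37)/(5 - 36) ≡ 13/16 mod 47. 16⁻¹ ≡ 3 (mod 47) since 16·3 = 48 ≡ 1, so λ ≡ 39.
  x = λ² - 36 - 5 = 1521 - 41 ≡ 23; y = λ·(36 - 23) - 37 ≡ 0. → (23, 0)
5P: (23, 0) + (5, 3). λ = (3 - 0)/(5 - 23) ≡ 3/29 mod 47. 29⁻¹ ≡ 13 (mod 47) since 29·13 = 377 ≡ 1, so λ ≡ 39.
  x = λ² - 23 - 5 = 1521 - 28 ≡ 36; y = λ·(23 - 36) - 0 ≡ 10. → (36, 10)
6P: (36, 10) + (5, 3). λ = (3 - 10)/(5 - 36) ≡ 40/16 mod 47. 16⁻¹ ≡ 3 (mod 47) since 16·3 = 48 ≡ 1, so λ ≡ 26.
  x = λ² - 36 - 5 = 676 - 41 ≡ 24; y = λ·(36 - 24) - 10 ≡ 20. → (24, 20)
7P: (24, 20) + (5, 3). λ = (3 - 20)/(5 - 24) ≡ 30/28 mod 47. 28⁻¹ ≡ 42 (mod 47) since 28·42 = 1176 ≡ 1, so λ ≡ 38.
  x = λ² - 24 - 5 = 1444 - 29 ≡ 5; y = λ·(24 - 5) - 20 ≡ 44. → (5, 44)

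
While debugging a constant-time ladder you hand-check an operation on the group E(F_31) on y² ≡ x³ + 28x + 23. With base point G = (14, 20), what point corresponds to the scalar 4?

Double-and-add on 4 = (100)₂. Start with G = (14, 20) for the leading 1-bit.
double: tangent at (14, 20): λ = (3·14² + 28)/(2·20) ≡ 27/9. 9⁻¹ ≡ 7 (mod 31), so λ ≡ 27·7 ≡ 3.
  x = λ² - 14 - 14 = 9 - 28 ≡ 12; y = λ·(14 - 12) - 20 ≡ 17. → (12, 17)
double: tangent at (12, 17): λ = (3·12² + 28)/(2·17) ≡ 26/3. 3⁻¹ ≡ 21 (mod 31) since 3·21 = 63 ≡ 1, so λ ≡ 26·21 ≡ 19.
  x = λ² - 12 - 12 = 361 - 24 ≡ 27; y = λ·(12 - 27) - 17 ≡ 8. → (27, 8)

(27, 8)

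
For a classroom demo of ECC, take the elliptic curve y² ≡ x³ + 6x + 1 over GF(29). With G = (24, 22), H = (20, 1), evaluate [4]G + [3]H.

First 4G:
Double-and-add on 4 = (100)₂. Start with G = (24, 22) for the leading 1-bit.
double: tangent at (24, 22): λ = (3·24² + 6)/(2·22) ≡ 23/15. 15⁻¹ ≡ 2 (mod 29), so λ ≡ 23·2 ≡ 17.
  x = λ² - 24 - 24 = 289 - 48 ≡ 9; y = λ·(24 - 9) - 22 ≡ 1. → (9, 1)
double: tangent at (9, 1): λ = (3·9² + 6)/(2·1) ≡ 17/2. 2⁻¹ ≡ 15 (mod 29), so λ ≡ 17·15 ≡ 23.
  x = λ² - 9 - 9 = 529 - 18 ≡ 18; y = λ·(9 - 18) - 1 ≡ 24. → (18, 24)
4G = (18, 24).
Next 3H:
Repeated addition: build up to 3H.
2H: tangent at (20, 1): λ = (3·20² + 6)/(2·1) ≡ 17/2. 2⁻¹ ≡ 15 (mod 29), so λ ≡ 17·15 ≡ 23.
  x = λ² - 20 - 20 = 529 - 40 ≡ 25; y = λ·(20 - 25) - 1 ≡ 0. → (25, 0)
3H: (25, 0) + (20, 1). λ = (1 - 0)/(20 - 25) ≡ 1/24 mod 29. 24⁻¹ ≡ 23 (mod 29) since 24·23 = 552 ≡ 1, so λ ≡ 23.
  x = λ² - 25 - 20 = 529 - 45 ≡ 20; y = λ·(25 - 20) - 0 ≡ 28. → (20, 28)
3H = (20, 28).
Finally 4G + 3H:
(18, 24) + (20, 28). λ = (28 - 24)/(20 - 18) ≡ 4/2 mod 29. 2⁻¹ ≡ 15 (mod 29) since 2·15 = 30 ≡ 1, so λ ≡ 2.
  x = λ² - 18 - 20 = 4 - 38 ≡ 24; y = λ·(18 - 24) - 24 ≡ 22. → (24, 22)

(24, 22)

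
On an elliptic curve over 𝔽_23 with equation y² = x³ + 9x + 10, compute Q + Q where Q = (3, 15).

(12, 11)

tangent at (3, 15): λ = (3·3² + 9)/(2·15) ≡ 13/7. 7⁻¹ ≡ 10 (mod 23), so λ ≡ 13·10 ≡ 15.
  x = λ² - 3 - 3 = 225 - 6 ≡ 12; y = λ·(3 - 12) - 15 ≡ 11. → (12, 11)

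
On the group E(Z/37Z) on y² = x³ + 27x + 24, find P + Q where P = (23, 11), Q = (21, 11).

(23, 11) + (21, 11). λ = (11 - 11)/(21 - 23) ≡ 0/35 mod 37. 35⁻¹ ≡ 18 (mod 37), so λ ≡ 0.
  x = λ² - 23 - 21 = 0 - 44 ≡ 30; y = λ·(23 - 30) - 11 ≡ 26. → (30, 26)

(30, 26)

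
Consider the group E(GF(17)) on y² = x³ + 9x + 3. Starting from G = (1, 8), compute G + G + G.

Repeated addition: build up to 3G.
2G: tangent at (1, 8): λ = (3·1² + 9)/(2·8) ≡ 12/16. 16⁻¹ ≡ 16 (mod 17) since 16·16 = 256 ≡ 1, so λ ≡ 12·16 ≡ 5.
  x = λ² - 1 - 1 = 25 - 2 ≡ 6; y = λ·(1 - 6) - 8 ≡ 1. → (6, 1)
3G: (6, 1) + (1, 8). λ = (8 - 1)/(1 - 6) ≡ 7/12 mod 17. 12⁻¹ ≡ 10 (mod 17), so λ ≡ 2.
  x = λ² - 6 - 1 = 4 - 7 ≡ 14; y = λ·(6 - 14) - 1 ≡ 0. → (14, 0)

(14, 0)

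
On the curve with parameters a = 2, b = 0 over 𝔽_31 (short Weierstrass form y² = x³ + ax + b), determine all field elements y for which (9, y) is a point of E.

x³ + 2x + 0 = 747 ≡ 3 (mod 31).
3 is a non-residue mod 31; no y exists.

none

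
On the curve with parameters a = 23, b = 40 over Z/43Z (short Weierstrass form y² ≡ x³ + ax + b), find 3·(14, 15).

(21, 25)

Write G = (14, 15).
Repeated addition: build up to 3G.
2G: tangent at (14, 15): λ = (3·14² + 23)/(2·15) ≡ 9/30. 30⁻¹ ≡ 33 (mod 43), so λ ≡ 9·33 ≡ 39.
  x = λ² - 14 - 14 = 1521 - 28 ≡ 31; y = λ·(14 - 31) - 15 ≡ 10. → (31, 10)
3G: (31, 10) + (14, 15). λ = (15 - 10)/(14 - 31) ≡ 5/26 mod 43. 26⁻¹ ≡ 5 (mod 43) since 26·5 = 130 ≡ 1, so λ ≡ 25.
  x = λ² - 31 - 14 = 625 - 45 ≡ 21; y = λ·(31 - 21) - 10 ≡ 25. → (21, 25)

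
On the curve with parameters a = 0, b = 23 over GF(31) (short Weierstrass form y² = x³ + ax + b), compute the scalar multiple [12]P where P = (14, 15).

Double-and-add on 12 = (1100)₂. Start with P = (14, 15) for the leading 1-bit.
double: tangent at (14, 15): λ = (3·14² + 0)/(2·15) ≡ 30/30. 30⁻¹ ≡ 30 (mod 31), so λ ≡ 30·30 ≡ 1.
  x = λ² - 14 - 14 = 1 - 28 ≡ 4; y = λ·(14 - 4) - 15 ≡ 26. → (4, 26)
add P: (4, 26) + (14, 15). λ = (15 - 26)/(14 - 4) ≡ 20/10 mod 31. 10⁻¹ ≡ 28 (mod 31), so λ ≡ 2.
  x = λ² - 4 - 14 = 4 - 18 ≡ 17; y = λ·(4 - 17) - 26 ≡ 10. → (17, 10)
double: tangent at (17, 10): λ = (3·17² + 0)/(2·10) ≡ 30/20. 20⁻¹ ≡ 14 (mod 31) since 20·14 = 280 ≡ 1, so λ ≡ 30·14 ≡ 17.
  x = λ² - 17 - 17 = 289 - 34 ≡ 7; y = λ·(17 - 7) - 10 ≡ 5. → (7, 5)
double: tangent at (7, 5): λ = (3·7² + 0)/(2·5) ≡ 23/10. 10⁻¹ ≡ 28 (mod 31) since 10·28 = 280 ≡ 1, so λ ≡ 23·28 ≡ 24.
  x = λ² - 7 - 7 = 576 - 14 ≡ 4; y = λ·(7 - 4) - 5 ≡ 5. → (4, 5)

(4, 5)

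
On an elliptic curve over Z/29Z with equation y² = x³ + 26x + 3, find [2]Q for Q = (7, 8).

(9, 3)

tangent at (7, 8): λ = (3·7² + 26)/(2·8) ≡ 28/16. 16⁻¹ ≡ 20 (mod 29) since 16·20 = 320 ≡ 1, so λ ≡ 28·20 ≡ 9.
  x = λ² - 7 - 7 = 81 - 14 ≡ 9; y = λ·(7 - 9) - 8 ≡ 3. → (9, 3)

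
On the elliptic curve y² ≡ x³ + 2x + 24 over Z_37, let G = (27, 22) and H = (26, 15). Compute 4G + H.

(34, 19)

First 4G:
Repeated addition: build up to 4G.
2G: tangent at (27, 22): λ = (3·27² + 2)/(2·22) ≡ 6/7. 7⁻¹ ≡ 16 (mod 37), so λ ≡ 6·16 ≡ 22.
  x = λ² - 27 - 27 = 484 - 54 ≡ 23; y = λ·(27 - 23) - 22 ≡ 29. → (23, 29)
3G: (23, 29) + (27, 22). λ = (22 - 29)/(27 - 23) ≡ 30/4 mod 37. 4⁻¹ ≡ 28 (mod 37), so λ ≡ 26.
  x = λ² - 23 - 27 = 676 - 50 ≡ 34; y = λ·(23 - 34) - 29 ≡ 18. → (34, 18)
4G: (34, 18) + (27, 22). λ = (22 - 18)/(27 - 34) ≡ 4/30 mod 37. 30⁻¹ ≡ 21 (mod 37), so λ ≡ 10.
  x = λ² - 34 - 27 = 100 - 61 ≡ 2; y = λ·(34 - 2) - 18 ≡ 6. → (2, 6)
4G = (2, 6).
Finally 4G + H:
(2, 6) + (26, 15). λ = (15 - 6)/(26 - 2) ≡ 9/24 mod 37. 24⁻¹ ≡ 17 (mod 37), so λ ≡ 5.
  x = λ² - 2 - 26 = 25 - 28 ≡ 34; y = λ·(2 - 34) - 6 ≡ 19. → (34, 19)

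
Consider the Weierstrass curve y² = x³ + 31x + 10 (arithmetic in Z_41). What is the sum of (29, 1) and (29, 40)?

The two points share x = 29 and their y-coordinates satisfy 1 + 40 ≡ 0 (mod 41), so they are inverses. Their sum is 𝒪.

O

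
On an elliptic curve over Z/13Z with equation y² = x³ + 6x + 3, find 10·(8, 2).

(8, 2)

Write P = (8, 2).
Double-and-add on 10 = (1010)₂. Start with P = (8, 2) for the leading 1-bit.
double: tangent at (8, 2): λ = (3·8² + 6)/(2·2) ≡ 3/4. 4⁻¹ ≡ 10 (mod 13) since 4·10 = 40 ≡ 1, so λ ≡ 3·10 ≡ 4.
  x = λ² - 8 - 8 = 16 - 16 ≡ 0; y = λ·(8 - 0) - 2 ≡ 4. → (0, 4)
double: tangent at (0, 4): λ = (3·0² + 6)/(2·4) ≡ 6/8. 8⁻¹ ≡ 5 (mod 13), so λ ≡ 6·5 ≡ 4.
  x = λ² - 0 - 0 = 16 - 0 ≡ 3; y = λ·(0 - 3) - 4 ≡ 10. → (3, 10)
add P: (3, 10) + (8, 2). λ = (2 - 10)/(8 - 3) ≡ 5/5 mod 13. 5⁻¹ ≡ 8 (mod 13), so λ ≡ 1.
  x = λ² - 3 - 8 = 1 - 11 ≡ 3; y = λ·(3 - 3) - 10 ≡ 3. → (3, 3)
double: tangent at (3, 3): λ = (3·3² + 6)/(2·3) ≡ 7/6. 6⁻¹ ≡ 11 (mod 13), so λ ≡ 7·11 ≡ 12.
  x = λ² - 3 - 3 = 144 - 6 ≡ 8; y = λ·(3 - 8) - 3 ≡ 2. → (8, 2)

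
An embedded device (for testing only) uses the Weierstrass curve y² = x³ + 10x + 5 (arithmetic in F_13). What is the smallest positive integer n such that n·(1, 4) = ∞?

5

2P: tangent at (1, 4): λ = (3·1² + 10)/(2·4) ≡ 0/8. 8⁻¹ ≡ 5 (mod 13), so λ ≡ 0·5 ≡ 0.
  x = λ² - 1 - 1 = 0 - 2 ≡ 11; y = λ·(1 - 11) - 4 ≡ 9. → (11, 9)
3P: (11, 9) + (1, 4). λ = (4 - 9)/(1 - 11) ≡ 8/3 mod 13. 3⁻¹ ≡ 9 (mod 13) since 3·9 = 27 ≡ 1, so λ ≡ 7.
  x = λ² - 11 - 1 = 49 - 12 ≡ 11; y = λ·(11 - 11) - 9 ≡ 4. → (11, 4)
4P: (11, 4) + (1, 4). λ = (4 - 4)/(1 - 11) ≡ 0/3 mod 13. 3⁻¹ ≡ 9 (mod 13) since 3·9 = 27 ≡ 1, so λ ≡ 0.
  x = λ² - 11 - 1 = 0 - 12 ≡ 1; y = λ·(11 - 1) - 4 ≡ 9. → (1, 9)
5P: (1, 9) + (1, 4): same x and y₁ ≡ -y₂, so the sum is ∞.
5P = ∞, so the order is 5.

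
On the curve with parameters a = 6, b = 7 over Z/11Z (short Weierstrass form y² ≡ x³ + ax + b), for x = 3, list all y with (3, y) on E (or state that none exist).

none

x³ + 6x + 7 = 52 ≡ 8 (mod 11).
8 is a non-residue mod 11; no y exists.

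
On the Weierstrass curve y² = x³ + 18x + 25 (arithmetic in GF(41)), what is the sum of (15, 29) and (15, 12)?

O

The two points share x = 15 and their y-coordinates satisfy 29 + 12 ≡ 0 (mod 41), so they are inverses. Their sum is O.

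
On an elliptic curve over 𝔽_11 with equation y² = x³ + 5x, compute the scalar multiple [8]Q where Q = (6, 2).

Double-and-add on 8 = (1000)₂. Start with Q = (6, 2) for the leading 1-bit.
double: tangent at (6, 2): λ = (3·6² + 5)/(2·2) ≡ 3/4. 4⁻¹ ≡ 3 (mod 11) since 4·3 = 12 ≡ 1, so λ ≡ 3·3 ≡ 9.
  x = λ² - 6 - 6 = 81 - 12 ≡ 3; y = λ·(6 - 3) - 2 ≡ 3. → (3, 3)
double: tangent at (3, 3): λ = (3·3² + 5)/(2·3) ≡ 10/6. 6⁻¹ ≡ 2 (mod 11) since 6·2 = 12 ≡ 1, so λ ≡ 10·2 ≡ 9.
  x = λ² - 3 - 3 = 81 - 6 ≡ 9; y = λ·(3 - 9) - 3 ≡ 9. → (9, 9)
double: tangent at (9, 9): λ = (3·9² + 5)/(2·9) ≡ 6/7. 7⁻¹ ≡ 8 (mod 11) since 7·8 = 56 ≡ 1, so λ ≡ 6·8 ≡ 4.
  x = λ² - 9 - 9 = 16 - 18 ≡ 9; y = λ·(9 - 9) - 9 ≡ 2. → (9, 2)

(9, 2)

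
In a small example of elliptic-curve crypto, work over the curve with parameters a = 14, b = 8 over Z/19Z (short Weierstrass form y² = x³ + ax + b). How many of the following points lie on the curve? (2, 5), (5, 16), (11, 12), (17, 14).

2

(2, 5): 5² ≡ 6, rhs ≡ 6 → on.
(5, 16): 16² ≡ 9, rhs ≡ 13 → off.
(11, 12): 12² ≡ 11, rhs ≡ 11 → on.
(17, 14): 14² ≡ 6, rhs ≡ 10 → off.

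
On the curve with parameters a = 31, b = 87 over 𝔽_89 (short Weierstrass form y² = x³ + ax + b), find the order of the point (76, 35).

10

2P: tangent at (76, 35): λ = (3·76² + 31)/(2·35) ≡ 4/70. 70⁻¹ ≡ 14 (mod 89), so λ ≡ 4·14 ≡ 56.
  x = λ² - 76 - 76 = 3136 - 152 ≡ 47; y = λ·(76 - 47) - 35 ≡ 76. → (47, 76)
3P: (47, 76) + (76, 35). λ = (35 - 76)/(76 - 47) ≡ 48/29 mod 89. 29⁻¹ ≡ 43 (mod 89), so λ ≡ 17.
  x = λ² - 47 - 76 = 289 - 123 ≡ 77; y = λ·(47 - 77) - 76 ≡ 37. → (77, 37)
4P: (77, 37) + (76, 35). λ = (35 - 37)/(76 - 77) ≡ 87/88 mod 89. 88⁻¹ ≡ 88 (mod 89), so λ ≡ 2.
  x = λ² - 77 - 76 = 4 - 153 ≡ 29; y = λ·(77 - 29) - 37 ≡ 59. → (29, 59)
5P: (29, 59) + (76, 35). λ = (35 - 59)/(76 - 29) ≡ 65/47 mod 89. 47⁻¹ ≡ 36 (mod 89), so λ ≡ 26.
  x = λ² - 29 - 76 = 676 - 105 ≡ 37; y = λ·(29 - 37) - 59 ≡ 0. → (37, 0)
6P: (37, 0) + (76, 35). λ = (35 - 0)/(76 - 37) ≡ 35/39 mod 89. 39⁻¹ ≡ 16 (mod 89) since 39·16 = 624 ≡ 1, so λ ≡ 26.
  x = λ² - 37 - 76 = 676 - 113 ≡ 29; y = λ·(37 - 29) - 0 ≡ 30. → (29, 30)
7P: (29, 30) + (76, 35). λ = (35 - 30)/(76 - 29) ≡ 5/47 mod 89. 47⁻¹ ≡ 36 (mod 89), so λ ≡ 2.
  x = λ² - 29 - 76 = 4 - 105 ≡ 77; y = λ·(29 - 77) - 30 ≡ 52. → (77, 52)
8P: (77, 52) + (76, 35). λ = (35 - 52)/(76 - 77) ≡ 72/88 mod 89. 88⁻¹ ≡ 88 (mod 89), so λ ≡ 17.
  x = λ² - 77 - 76 = 289 - 153 ≡ 47; y = λ·(77 - 47) - 52 ≡ 13. → (47, 13)
9P: (47, 13) + (76, 35). λ = (35 - 13)/(76 - 47) ≡ 22/29 mod 89. 29⁻¹ ≡ 43 (mod 89), so λ ≡ 56.
  x = λ² - 47 - 76 = 3136 - 123 ≡ 76; y = λ·(47 - 76) - 13 ≡ 54. → (76, 54)
10P: (76, 54) + (76, 35): same x and y₁ ≡ -y₂, so the sum is the point at infinity.
10P = the point at infinity, so the order is 10.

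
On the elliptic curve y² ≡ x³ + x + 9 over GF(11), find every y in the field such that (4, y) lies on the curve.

0

x³ + 1x + 9 = 77 ≡ 0 (mod 11).
Only y = 0 satisfies y² ≡ 0.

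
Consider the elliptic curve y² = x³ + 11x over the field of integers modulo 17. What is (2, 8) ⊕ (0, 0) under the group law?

(14, 12)

(2, 8) + (0, 0). λ = (0 - 8)/(0 - 2) ≡ 9/15 mod 17. 15⁻¹ ≡ 8 (mod 17) since 15·8 = 120 ≡ 1, so λ ≡ 4.
  x = λ² - 2 - 0 = 16 - 2 ≡ 14; y = λ·(2 - 14) - 8 ≡ 12. → (14, 12)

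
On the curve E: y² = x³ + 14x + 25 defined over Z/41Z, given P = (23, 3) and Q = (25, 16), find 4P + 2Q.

(16, 32)

First 4P:
Double-and-add on 4 = (100)₂. Start with P = (23, 3) for the leading 1-bit.
double: tangent at (23, 3): λ = (3·23² + 14)/(2·3) ≡ 2/6. 6⁻¹ ≡ 7 (mod 41), so λ ≡ 2·7 ≡ 14.
  x = λ² - 23 - 23 = 196 - 46 ≡ 27; y = λ·(23 - 27) - 3 ≡ 23. → (27, 23)
double: tangent at (27, 23): λ = (3·27² + 14)/(2·23) ≡ 28/5. 5⁻¹ ≡ 33 (mod 41), so λ ≡ 28·33 ≡ 22.
  x = λ² - 27 - 27 = 484 - 54 ≡ 20; y = λ·(27 - 20) - 23 ≡ 8. → (20, 8)
4P = (20, 8).
Next 2Q:
Repeated addition: build up to 2Q.
2Q: tangent at (25, 16): λ = (3·25² + 14)/(2·16) ≡ 3/32. 32⁻¹ ≡ 9 (mod 41) since 32·9 = 288 ≡ 1, so λ ≡ 3·9 ≡ 27.
  x = λ² - 25 - 25 = 729 - 50 ≡ 23; y = λ·(25 - 23) - 16 ≡ 38. → (23, 38)
2Q = (23, 38).
Finally 4P + 2Q:
(20, 8) + (23, 38). λ = (38 - 8)/(23 - 20) ≡ 30/3 mod 41. 3⁻¹ ≡ 14 (mod 41), so λ ≡ 10.
  x = λ² - 20 - 23 = 100 - 43 ≡ 16; y = λ·(20 - 16) - 8 ≡ 32. → (16, 32)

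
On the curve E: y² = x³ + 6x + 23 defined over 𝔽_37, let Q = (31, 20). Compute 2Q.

tangent at (31, 20): λ = (3·31² + 6)/(2·20) ≡ 3/3. 3⁻¹ ≡ 25 (mod 37) since 3·25 = 75 ≡ 1, so λ ≡ 3·25 ≡ 1.
  x = λ² - 31 - 31 = 1 - 62 ≡ 13; y = λ·(31 - 13) - 20 ≡ 35. → (13, 35)

(13, 35)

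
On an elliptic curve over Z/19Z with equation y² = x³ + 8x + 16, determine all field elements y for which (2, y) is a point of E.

x³ + 8x + 16 = 40 ≡ 2 (mod 19).
2 is a non-residue mod 19; no y exists.

none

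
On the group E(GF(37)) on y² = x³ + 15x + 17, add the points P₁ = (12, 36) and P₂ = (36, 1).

(35, 33)

(12, 36) + (36, 1). λ = (1 - 36)/(36 - 12) ≡ 2/24 mod 37. 24⁻¹ ≡ 17 (mod 37), so λ ≡ 34.
  x = λ² - 12 - 36 = 1156 - 48 ≡ 35; y = λ·(12 - 35) - 36 ≡ 33. → (35, 33)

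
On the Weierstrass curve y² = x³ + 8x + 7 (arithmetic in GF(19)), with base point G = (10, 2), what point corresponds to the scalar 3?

(1, 4)

Repeated addition: build up to 3G.
2G: tangent at (10, 2): λ = (3·10² + 8)/(2·2) ≡ 4/4. 4⁻¹ ≡ 5 (mod 19) since 4·5 = 20 ≡ 1, so λ ≡ 4·5 ≡ 1.
  x = λ² - 10 - 10 = 1 - 20 ≡ 0; y = λ·(10 - 0) - 2 ≡ 8. → (0, 8)
3G: (0, 8) + (10, 2). λ = (2 - 8)/(10 - 0) ≡ 13/10 mod 19. 10⁻¹ ≡ 2 (mod 19) since 10·2 = 20 ≡ 1, so λ ≡ 7.
  x = λ² - 0 - 10 = 49 - 10 ≡ 1; y = λ·(0 - 1) - 8 ≡ 4. → (1, 4)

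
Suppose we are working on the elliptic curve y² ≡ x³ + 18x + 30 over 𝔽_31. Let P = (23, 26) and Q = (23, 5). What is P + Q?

The two points share x = 23 and their y-coordinates satisfy 26 + 5 ≡ 0 (mod 31), so they are inverses. Their sum is O.

O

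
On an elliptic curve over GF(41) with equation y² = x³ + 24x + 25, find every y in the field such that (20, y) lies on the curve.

x³ + 24x + 25 = 8505 ≡ 18 (mod 41).
Square roots of 18 mod 41: 10 and 31 (since 10² = 100 ≡ 18).

10, 31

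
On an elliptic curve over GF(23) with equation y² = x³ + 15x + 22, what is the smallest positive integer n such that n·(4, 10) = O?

9

2P: tangent at (4, 10): λ = (3·4² + 15)/(2·10) ≡ 17/20. 20⁻¹ ≡ 15 (mod 23) since 20·15 = 300 ≡ 1, so λ ≡ 17·15 ≡ 2.
  x = λ² - 4 - 4 = 4 - 8 ≡ 19; y = λ·(4 - 19) - 10 ≡ 6. → (19, 6)
3P: (19, 6) + (4, 10). λ = (10 - 6)/(4 - 19) ≡ 4/8 mod 23. 8⁻¹ ≡ 3 (mod 23) since 8·3 = 24 ≡ 1, so λ ≡ 12.
  x = λ² - 19 - 4 = 144 - 23 ≡ 6; y = λ·(19 - 6) - 6 ≡ 12. → (6, 12)
4P: (6, 12) + (4, 10). λ = (10 - 12)/(4 - 6) ≡ 21/21 mod 23. 21⁻¹ ≡ 11 (mod 23), so λ ≡ 1.
  x = λ² - 6 - 4 = 1 - 10 ≡ 14; y = λ·(6 - 14) - 12 ≡ 3. → (14, 3)
5P: (14, 3) + (4, 10). λ = (10 - 3)/(4 - 14) ≡ 7/13 mod 23. 13⁻¹ ≡ 16 (mod 23) since 13·16 = 208 ≡ 1, so λ ≡ 20.
  x = λ² - 14 - 4 = 400 - 18 ≡ 14; y = λ·(14 - 14) - 3 ≡ 20. → (14, 20)
6P: (14, 20) + (4, 10). λ = (10 - 20)/(4 - 14) ≡ 13/13 mod 23. 13⁻¹ ≡ 16 (mod 23), so λ ≡ 1.
  x = λ² - 14 - 4 = 1 - 18 ≡ 6; y = λ·(14 - 6) - 20 ≡ 11. → (6, 11)
7P: (6, 11) + (4, 10). λ = (10 - 11)/(4 - 6) ≡ 22/21 mod 23. 21⁻¹ ≡ 11 (mod 23), so λ ≡ 12.
  x = λ² - 6 - 4 = 144 - 10 ≡ 19; y = λ·(6 - 19) - 11 ≡ 17. → (19, 17)
8P: (19, 17) + (4, 10). λ = (10 - 17)/(4 - 19) ≡ 16/8 mod 23. 8⁻¹ ≡ 3 (mod 23), so λ ≡ 2.
  x = λ² - 19 - 4 = 4 - 23 ≡ 4; y = λ·(19 - 4) - 17 ≡ 13. → (4, 13)
9P: (4, 13) + (4, 10): same x and y₁ ≡ -y₂, so the sum is O.
9P = O, so the order is 9.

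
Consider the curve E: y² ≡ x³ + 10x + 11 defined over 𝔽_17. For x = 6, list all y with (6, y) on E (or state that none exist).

7, 10

x³ + 10x + 11 = 287 ≡ 15 (mod 17).
Square roots of 15 mod 17: 7 and 10 (since 7² = 49 ≡ 15).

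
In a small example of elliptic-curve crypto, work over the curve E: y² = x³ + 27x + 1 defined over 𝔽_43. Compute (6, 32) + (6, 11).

O

The two points share x = 6 and their y-coordinates satisfy 32 + 11 ≡ 0 (mod 43), so they are inverses. Their sum is O.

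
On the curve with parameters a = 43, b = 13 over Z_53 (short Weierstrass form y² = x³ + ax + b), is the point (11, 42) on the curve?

y² = 42² ≡ 15; x³ + 43x + 13 = 1817 ≡ 15 (mod 53). 15 = 15.

yes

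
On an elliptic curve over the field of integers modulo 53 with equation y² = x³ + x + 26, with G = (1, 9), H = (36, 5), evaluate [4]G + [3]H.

(36, 5)

First 4G:
Double-and-add on 4 = (100)₂. Start with G = (1, 9) for the leading 1-bit.
double: tangent at (1, 9): λ = (3·1² + 1)/(2·9) ≡ 4/18. 18⁻¹ ≡ 3 (mod 53) since 18·3 = 54 ≡ 1, so λ ≡ 4·3 ≡ 12.
  x = λ² - 1 - 1 = 144 - 2 ≡ 36; y = λ·(1 - 36) - 9 ≡ 48. → (36, 48)
double: tangent at (36, 48): λ = (3·36² + 1)/(2·48) ≡ 20/43. 43⁻¹ ≡ 37 (mod 53), so λ ≡ 20·37 ≡ 51.
  x = λ² - 36 - 36 = 2601 - 72 ≡ 38; y = λ·(36 - 38) - 48 ≡ 9. → (38, 9)
4G = (38, 9).
Next 3H:
Repeated addition: build up to 3H.
2H: tangent at (36, 5): λ = (3·36² + 1)/(2·5) ≡ 20/10. 10⁻¹ ≡ 16 (mod 53) since 10·16 = 160 ≡ 1, so λ ≡ 20·16 ≡ 2.
  x = λ² - 36 - 36 = 4 - 72 ≡ 38; y = λ·(36 - 38) - 5 ≡ 44. → (38, 44)
3H: (38, 44) + (36, 5). λ = (5 - 44)/(36 - 38) ≡ 14/51 mod 53. 51⁻¹ ≡ 26 (mod 53) since 51·26 = 1326 ≡ 1, so λ ≡ 46.
  x = λ² - 38 - 36 = 2116 - 74 ≡ 28; y = λ·(38 - 28) - 44 ≡ 45. → (28, 45)
3H = (28, 45).
Finally 4G + 3H:
(38, 9) + (28, 45). λ = (45 - 9)/(28 - 38) ≡ 36/43 mod 53. 43⁻¹ ≡ 37 (mod 53), so λ ≡ 7.
  x = λ² - 38 - 28 = 49 - 66 ≡ 36; y = λ·(38 - 36) - 9 ≡ 5. → (36, 5)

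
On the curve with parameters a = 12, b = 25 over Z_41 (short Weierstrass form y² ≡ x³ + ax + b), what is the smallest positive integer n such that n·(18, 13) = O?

2P: tangent at (18, 13): λ = (3·18² + 12)/(2·13) ≡ 0/26. 26⁻¹ ≡ 30 (mod 41) since 26·30 = 780 ≡ 1, so λ ≡ 0·30 ≡ 0.
  x = λ² - 18 - 18 = 0 - 36 ≡ 5; y = λ·(18 - 5) - 13 ≡ 28. → (5, 28)
3P: (5, 28) + (18, 13). λ = (13 - 28)/(18 - 5) ≡ 26/13 mod 41. 13⁻¹ ≡ 19 (mod 41) since 13·19 = 247 ≡ 1, so λ ≡ 2.
  x = λ² - 5 - 18 = 4 - 23 ≡ 22; y = λ·(5 - 22) - 28 ≡ 20. → (22, 20)
4P: (22, 20) + (18, 13). λ = (13 - 20)/(18 - 22) ≡ 34/37 mod 41. 37⁻¹ ≡ 10 (mod 41), so λ ≡ 12.
  x = λ² - 22 - 18 = 144 - 40 ≡ 22; y = λ·(22 - 22) - 20 ≡ 21. → (22, 21)
5P: (22, 21) + (18, 13). λ = (13 - 21)/(18 - 22) ≡ 33/37 mod 41. 37⁻¹ ≡ 10 (mod 41) since 37·10 = 370 ≡ 1, so λ ≡ 2.
  x = λ² - 22 - 18 = 4 - 40 ≡ 5; y = λ·(22 - 5) - 21 ≡ 13. → (5, 13)
6P: (5, 13) + (18, 13). λ = (13 - 13)/(18 - 5) ≡ 0/13 mod 41. 13⁻¹ ≡ 19 (mod 41) since 13·19 = 247 ≡ 1, so λ ≡ 0.
  x = λ² - 5 - 18 = 0 - 23 ≡ 18; y = λ·(5 - 18) - 13 ≡ 28. → (18, 28)
7P: (18, 28) + (18, 13): same x and y₁ ≡ -y₂, so the sum is O.
7P = O, so the order is 7.

7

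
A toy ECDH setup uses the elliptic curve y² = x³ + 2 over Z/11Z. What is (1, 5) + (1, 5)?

tangent at (1, 5): λ = (3·1² + 0)/(2·5) ≡ 3/10. 10⁻¹ ≡ 10 (mod 11), so λ ≡ 3·10 ≡ 8.
  x = λ² - 1 - 1 = 64 - 2 ≡ 7; y = λ·(1 - 7) - 5 ≡ 2. → (7, 2)

(7, 2)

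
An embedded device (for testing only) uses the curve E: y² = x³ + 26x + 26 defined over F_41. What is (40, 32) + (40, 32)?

tangent at (40, 32): λ = (3·40² + 26)/(2·32) ≡ 29/23. 23⁻¹ ≡ 25 (mod 41), so λ ≡ 29·25 ≡ 28.
  x = λ² - 40 - 40 = 784 - 80 ≡ 7; y = λ·(40 - 7) - 32 ≡ 31. → (7, 31)

(7, 31)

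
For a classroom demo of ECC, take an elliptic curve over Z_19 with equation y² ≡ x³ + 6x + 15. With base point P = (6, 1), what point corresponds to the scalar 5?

(7, 1)

Double-and-add on 5 = (101)₂. Start with P = (6, 1) for the leading 1-bit.
double: tangent at (6, 1): λ = (3·6² + 6)/(2·1) ≡ 0/2. 2⁻¹ ≡ 10 (mod 19) since 2·10 = 20 ≡ 1, so λ ≡ 0·10 ≡ 0.
  x = λ² - 6 - 6 = 0 - 12 ≡ 7; y = λ·(6 - 7) - 1 ≡ 18. → (7, 18)
double: tangent at (7, 18): λ = (3·7² + 6)/(2·18) ≡ 1/17. 17⁻¹ ≡ 9 (mod 19) since 17·9 = 153 ≡ 1, so λ ≡ 1·9 ≡ 9.
  x = λ² - 7 - 7 = 81 - 14 ≡ 10; y = λ·(7 - 10) - 18 ≡ 12. → (10, 12)
add P: (10, 12) + (6, 1). λ = (1 - 12)/(6 - 10) ≡ 8/15 mod 19. 15⁻¹ ≡ 14 (mod 19) since 15·14 = 210 ≡ 1, so λ ≡ 17.
  x = λ² - 10 - 6 = 289 - 16 ≡ 7; y = λ·(10 - 7) - 12 ≡ 1. → (7, 1)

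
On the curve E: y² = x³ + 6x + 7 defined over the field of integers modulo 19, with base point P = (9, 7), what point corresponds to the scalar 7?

Repeated addition: build up to 7P.
2P: tangent at (9, 7): λ = (3·9² + 6)/(2·7) ≡ 2/14. 14⁻¹ ≡ 15 (mod 19), so λ ≡ 2·15 ≡ 11.
  x = λ² - 9 - 9 = 121 - 18 ≡ 8; y = λ·(9 - 8) - 7 ≡ 4. → (8, 4)
3P: (8, 4) + (9, 7). λ = (7 - 4)/(9 - 8) ≡ 3/1 mod 19. 1⁻¹ ≡ 1 (mod 19), so λ ≡ 3.
  x = λ² - 8 - 9 = 9 - 17 ≡ 11; y = λ·(8 - 11) - 4 ≡ 6. → (11, 6)
4P: (11, 6) + (9, 7). λ = (7 - 6)/(9 - 11) ≡ 1/17 mod 19. 17⁻¹ ≡ 9 (mod 19) since 17·9 = 153 ≡ 1, so λ ≡ 9.
  x = λ² - 11 - 9 = 81 - 20 ≡ 4; y = λ·(11 - 4) - 6 ≡ 0. → (4, 0)
5P: (4, 0) + (9, 7). λ = (7 - 0)/(9 - 4) ≡ 7/5 mod 19. 5⁻¹ ≡ 4 (mod 19) since 5·4 = 20 ≡ 1, so λ ≡ 9.
  x = λ² - 4 - 9 = 81 - 13 ≡ 11; y = λ·(4 - 11) - 0 ≡ 13. → (11, 13)
6P: (11, 13) + (9, 7). λ = (7 - 13)/(9 - 11) ≡ 13/17 mod 19. 17⁻¹ ≡ 9 (mod 19) since 17·9 = 153 ≡ 1, so λ ≡ 3.
  x = λ² - 11 - 9 = 9 - 20 ≡ 8; y = λ·(11 - 8) - 13 ≡ 15. → (8, 15)
7P: (8, 15) + (9, 7). λ = (7 - 15)/(9 - 8) ≡ 11/1 mod 19. 1⁻¹ ≡ 1 (mod 19) since 1·1 = 1 ≡ 1, so λ ≡ 11.
  x = λ² - 8 - 9 = 121 - 17 ≡ 9; y = λ·(8 - 9) - 15 ≡ 12. → (9, 12)

(9, 12)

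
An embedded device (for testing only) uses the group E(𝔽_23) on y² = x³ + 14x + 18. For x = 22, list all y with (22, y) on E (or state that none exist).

x³ + 14x + 18 = 10974 ≡ 3 (mod 23).
Square roots of 3 mod 23: 7 and 16 (since 7² = 49 ≡ 3).

7, 16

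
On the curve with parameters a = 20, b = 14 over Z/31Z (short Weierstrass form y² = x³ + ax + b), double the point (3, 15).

(2, 0)

tangent at (3, 15): λ = (3·3² + 20)/(2·15) ≡ 16/30. 30⁻¹ ≡ 30 (mod 31), so λ ≡ 16·30 ≡ 15.
  x = λ² - 3 - 3 = 225 - 6 ≡ 2; y = λ·(3 - 2) - 15 ≡ 0. → (2, 0)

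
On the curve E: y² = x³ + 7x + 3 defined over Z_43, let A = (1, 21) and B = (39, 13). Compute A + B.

(9, 35)

(1, 21) + (39, 13). λ = (13 - 21)/(39 - 1) ≡ 35/38 mod 43. 38⁻¹ ≡ 17 (mod 43), so λ ≡ 36.
  x = λ² - 1 - 39 = 1296 - 40 ≡ 9; y = λ·(1 - 9) - 21 ≡ 35. → (9, 35)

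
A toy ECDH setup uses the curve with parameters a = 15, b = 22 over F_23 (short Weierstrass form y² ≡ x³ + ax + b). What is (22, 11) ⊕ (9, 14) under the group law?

(22, 11) + (9, 14). λ = (14 - 11)/(9 - 22) ≡ 3/10 mod 23. 10⁻¹ ≡ 7 (mod 23), so λ ≡ 21.
  x = λ² - 22 - 9 = 441 - 31 ≡ 19; y = λ·(22 - 19) - 11 ≡ 6. → (19, 6)

(19, 6)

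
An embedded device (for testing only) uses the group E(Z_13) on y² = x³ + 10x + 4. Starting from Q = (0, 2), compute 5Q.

(4, 2)

Repeated addition: build up to 5Q.
2Q: tangent at (0, 2): λ = (3·0² + 10)/(2·2) ≡ 10/4. 4⁻¹ ≡ 10 (mod 13), so λ ≡ 10·10 ≡ 9.
  x = λ² - 0 - 0 = 81 - 0 ≡ 3; y = λ·(0 - 3) - 2 ≡ 10. → (3, 10)
3Q: (3, 10) + (0, 2). λ = (2 - 10)/(0 - 3) ≡ 5/10 mod 13. 10⁻¹ ≡ 4 (mod 13), so λ ≡ 7.
  x = λ² - 3 - 0 = 49 - 3 ≡ 7; y = λ·(3 - 7) - 10 ≡ 1. → (7, 1)
4Q: (7, 1) + (0, 2). λ = (2 - 1)/(0 - 7) ≡ 1/6 mod 13. 6⁻¹ ≡ 11 (mod 13), so λ ≡ 11.
  x = λ² - 7 - 0 = 121 - 7 ≡ 10; y = λ·(7 - 10) - 1 ≡ 5. → (10, 5)
5Q: (10, 5) + (0, 2). λ = (2 - 5)/(0 - 10) ≡ 10/3 mod 13. 3⁻¹ ≡ 9 (mod 13), so λ ≡ 12.
  x = λ² - 10 - 0 = 144 - 10 ≡ 4; y = λ·(10 - 4) - 5 ≡ 2. → (4, 2)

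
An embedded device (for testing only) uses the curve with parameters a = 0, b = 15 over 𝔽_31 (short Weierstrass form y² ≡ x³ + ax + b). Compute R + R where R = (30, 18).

tangent at (30, 18): λ = (3·30² + 0)/(2·18) ≡ 3/5. 5⁻¹ ≡ 25 (mod 31) since 5·25 = 125 ≡ 1, so λ ≡ 3·25 ≡ 13.
  x = λ² - 30 - 30 = 169 - 60 ≡ 16; y = λ·(30 - 16) - 18 ≡ 9. → (16, 9)

(16, 9)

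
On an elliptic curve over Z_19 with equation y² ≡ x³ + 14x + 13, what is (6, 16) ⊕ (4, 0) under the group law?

(16, 18)

(6, 16) + (4, 0). λ = (0 - 16)/(4 - 6) ≡ 3/17 mod 19. 17⁻¹ ≡ 9 (mod 19), so λ ≡ 8.
  x = λ² - 6 - 4 = 64 - 10 ≡ 16; y = λ·(6 - 16) - 16 ≡ 18. → (16, 18)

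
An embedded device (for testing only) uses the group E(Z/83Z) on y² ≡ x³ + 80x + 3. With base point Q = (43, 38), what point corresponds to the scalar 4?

Repeated addition: build up to 4Q.
2Q: tangent at (43, 38): λ = (3·43² + 80)/(2·38) ≡ 66/76. 76⁻¹ ≡ 71 (mod 83) since 76·71 = 5396 ≡ 1, so λ ≡ 66·71 ≡ 38.
  x = λ² - 43 - 43 = 1444 - 86 ≡ 30; y = λ·(43 - 30) - 38 ≡ 41. → (30, 41)
3Q: (30, 41) + (43, 38). λ = (38 - 41)/(43 - 30) ≡ 80/13 mod 83. 13⁻¹ ≡ 32 (mod 83), so λ ≡ 70.
  x = λ² - 30 - 43 = 4900 - 73 ≡ 13; y = λ·(30 - 13) - 41 ≡ 70. → (13, 70)
4Q: (13, 70) + (43, 38). λ = (38 - 70)/(43 - 13) ≡ 51/30 mod 83. 30⁻¹ ≡ 36 (mod 83), so λ ≡ 10.
  x = λ² - 13 - 43 = 100 - 56 ≡ 44; y = λ·(13 - 44) - 70 ≡ 35. → (44, 35)

(44, 35)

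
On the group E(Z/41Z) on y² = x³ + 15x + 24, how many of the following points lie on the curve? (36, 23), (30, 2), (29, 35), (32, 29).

(36, 23): 23² ≡ 37, rhs ≡ 29 → off.
(30, 2): 2² ≡ 4, rhs ≡ 4 → on.
(29, 35): 35² ≡ 36, rhs ≡ 2 → off.
(32, 29): 29² ≡ 21, rhs ≡ 21 → on.

2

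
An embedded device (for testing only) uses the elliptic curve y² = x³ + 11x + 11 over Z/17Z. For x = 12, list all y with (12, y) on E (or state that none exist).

1, 16

x³ + 11x + 11 = 1871 ≡ 1 (mod 17).
Square roots of 1 mod 17: 1 and 16 (since 1² = 1 ≡ 1).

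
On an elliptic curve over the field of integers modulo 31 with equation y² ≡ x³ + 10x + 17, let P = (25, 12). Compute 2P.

(14, 24)

tangent at (25, 12): λ = (3·25² + 10)/(2·12) ≡ 25/24. 24⁻¹ ≡ 22 (mod 31) since 24·22 = 528 ≡ 1, so λ ≡ 25·22 ≡ 23.
  x = λ² - 25 - 25 = 529 - 50 ≡ 14; y = λ·(25 - 14) - 12 ≡ 24. → (14, 24)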